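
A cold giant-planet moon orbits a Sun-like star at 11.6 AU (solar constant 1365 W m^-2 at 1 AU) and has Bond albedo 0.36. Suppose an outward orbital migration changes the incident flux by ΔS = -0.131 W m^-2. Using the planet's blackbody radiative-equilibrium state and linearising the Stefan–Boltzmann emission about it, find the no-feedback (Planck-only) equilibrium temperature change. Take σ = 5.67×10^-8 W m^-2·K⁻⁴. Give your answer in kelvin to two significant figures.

Irradiance scales as 1/d², so S = 1365 W m^-2 × (1/11.6)² = 10.14 W m^-2.
The baseline emission temperature is T_e = 73.15 K.
ΔF = Δ[S(1−α)]/4 = (1−0.36)·-0.131/4 = -0.02096 W m^-2.
Planck response: λ_P = 4σT_e³ = 4·5.67×10⁻⁸·(73.15)³ = 0.08876 W m^-2/K.
So ΔT₀ = -0.02096/0.08876 = -0.236 K.

-0.24 kelvin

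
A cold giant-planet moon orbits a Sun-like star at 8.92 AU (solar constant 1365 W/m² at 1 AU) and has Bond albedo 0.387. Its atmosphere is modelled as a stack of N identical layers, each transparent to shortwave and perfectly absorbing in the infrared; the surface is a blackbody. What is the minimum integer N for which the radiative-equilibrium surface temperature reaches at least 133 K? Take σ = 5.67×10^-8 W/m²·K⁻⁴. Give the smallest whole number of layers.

By the inverse-square law, S = 1365/8.92² = 17.16 W/m².
Top-of-atmosphere balance: σT_e⁴ = S(1−α)/4 = 2.629 W/m² → T_e = 82.52 K.
T_s = (N+1)^(1/4)·T_e ≥ 133 K requires N+1 ≥ (T_s/T_e)⁴ = (133/82.52)⁴ = 6.748.
The minimum whole number is N = 6.

6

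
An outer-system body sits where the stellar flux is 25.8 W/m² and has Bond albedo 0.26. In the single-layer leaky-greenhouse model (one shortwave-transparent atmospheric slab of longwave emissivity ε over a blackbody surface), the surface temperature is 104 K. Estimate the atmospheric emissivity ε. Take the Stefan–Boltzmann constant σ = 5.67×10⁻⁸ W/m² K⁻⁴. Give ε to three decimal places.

0.561

First, T_e = [25.80·(1−0.26)/(4σ)]^(1/4) = 95.79 K.
Inverting T_s⁴ = 2T_e⁴/(2−ε): (T_e/T_s)⁴ = 0.7196, so ε = 2(1 − 0.7196) = 0.5609.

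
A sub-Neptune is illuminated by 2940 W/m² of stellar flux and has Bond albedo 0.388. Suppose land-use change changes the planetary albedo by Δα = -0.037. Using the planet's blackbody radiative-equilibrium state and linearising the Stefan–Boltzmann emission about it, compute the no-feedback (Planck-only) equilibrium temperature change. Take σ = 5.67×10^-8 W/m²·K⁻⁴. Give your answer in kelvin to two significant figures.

Reference equilibrium: T_e = [S(1−α)/(4σ)]^(1/4) = 298.4 K.
ΔF = −(S/4)Δα = −(2940/4)×(-0.037) = 27.20 W/m².
Linearising σT⁴ gives d(σT⁴)/dT = 4σT_e³ = 6.029 W/m² per K.
So ΔT₀ = 27.20/6.029 = 4.51 K.

4.5 kelvin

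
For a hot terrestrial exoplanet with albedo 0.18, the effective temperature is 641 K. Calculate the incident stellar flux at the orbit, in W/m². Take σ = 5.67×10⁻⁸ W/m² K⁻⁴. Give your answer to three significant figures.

Invert the energy balance for S: S = 4σT⁴/(1−α).
σT⁴ = 5.67×10⁻⁸·(641)⁴ = 9572 W/m².
S = 4·9572/0.82 = 46690 W/m².

46700 W/m²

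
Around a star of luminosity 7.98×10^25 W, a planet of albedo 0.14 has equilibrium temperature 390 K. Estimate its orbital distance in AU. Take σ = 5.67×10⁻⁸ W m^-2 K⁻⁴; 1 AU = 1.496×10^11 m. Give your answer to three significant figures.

0.216 AU

The flux needed for this T is 4σT⁴/(1−0.14) = 6101 W m^-2.
Then d = [L/(4πS)]^(1/2) = 3.226×10^10 m, i.e. 0.2157 AU.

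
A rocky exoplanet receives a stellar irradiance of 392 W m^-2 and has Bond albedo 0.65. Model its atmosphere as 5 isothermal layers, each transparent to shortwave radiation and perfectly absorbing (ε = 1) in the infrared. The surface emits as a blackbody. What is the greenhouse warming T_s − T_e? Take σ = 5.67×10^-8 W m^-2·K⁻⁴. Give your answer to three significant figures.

88.6 kelvin

The effective emission temperature is T_e = [S(1−α)/(4σ)]^¼ = 156.8 K.
Surface: T_s = (6)^¼·T_e = 245.5 K.
Warming: T_s − T_e = 88.62 K.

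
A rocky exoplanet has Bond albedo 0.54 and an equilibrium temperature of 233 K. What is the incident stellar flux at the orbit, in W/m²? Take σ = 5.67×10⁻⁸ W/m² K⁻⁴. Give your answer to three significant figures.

Invert the energy balance for S: S = 4σT⁴/(1−α).
σT⁴ = 5.67×10⁻⁸·(233)⁴ = 167.1 W/m².
S = 4·167.1/0.46 = 1453 W/m².

1450 W/m²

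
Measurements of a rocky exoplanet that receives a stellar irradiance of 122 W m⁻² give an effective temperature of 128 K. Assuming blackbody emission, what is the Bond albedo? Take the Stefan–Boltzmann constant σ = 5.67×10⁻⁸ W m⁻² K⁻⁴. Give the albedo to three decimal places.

From σT⁴ = S(1−α)/4 we invert for α: 1−α = 4σT⁴/S.
4σT⁴ = 4·5.67×10⁻⁸·(128)⁴ = 60.88 W m⁻².
1−α = 60.88/122.0 = 0.4990, so α = 0.5010.

0.501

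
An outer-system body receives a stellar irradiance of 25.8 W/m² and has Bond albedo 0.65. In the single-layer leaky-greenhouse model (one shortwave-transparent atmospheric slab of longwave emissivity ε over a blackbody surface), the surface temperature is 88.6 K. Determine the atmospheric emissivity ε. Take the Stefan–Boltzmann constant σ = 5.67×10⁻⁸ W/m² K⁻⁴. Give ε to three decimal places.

TOA balance gives T_e = 79.43 K.
Since (2−ε)/2 = (T_e/T_s)⁴ = 0.6461, ε = 0.7078.

0.708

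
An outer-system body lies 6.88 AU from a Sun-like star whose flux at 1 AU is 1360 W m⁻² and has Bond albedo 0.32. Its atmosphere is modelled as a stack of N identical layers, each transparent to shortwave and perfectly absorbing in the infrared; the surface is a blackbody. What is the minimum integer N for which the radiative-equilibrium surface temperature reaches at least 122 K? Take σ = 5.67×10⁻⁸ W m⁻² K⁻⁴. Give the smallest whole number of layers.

By the inverse-square law, S = 1360/6.88² = 28.73 W m⁻².
The effective emission temperature is T_e = [S(1−α)/(4σ)]^¼ = 96.34 K.
T_s = (N+1)^(1/4)·T_e ≥ 122 K requires N+1 ≥ (T_s/T_e)⁴ = (122/96.34)⁴ = 2.572.
So N ≥ 1.572; the smallest integer is N = 2.

2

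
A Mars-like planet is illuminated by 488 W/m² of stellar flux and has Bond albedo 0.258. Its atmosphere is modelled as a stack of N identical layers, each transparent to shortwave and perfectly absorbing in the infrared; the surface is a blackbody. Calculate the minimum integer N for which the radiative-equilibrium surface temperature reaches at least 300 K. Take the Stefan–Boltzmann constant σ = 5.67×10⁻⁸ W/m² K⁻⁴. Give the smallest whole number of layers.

Top-of-atmosphere balance: σT_e⁴ = S(1−α)/4 = 90.52 W/m² → T_e = 199.9 K.
Need (N+1)T_e⁴ ≥ T_s⁴, i.e. N+1 ≥ (300/199.9)⁴ = 5.073.
The minimum whole number is N = 5.

5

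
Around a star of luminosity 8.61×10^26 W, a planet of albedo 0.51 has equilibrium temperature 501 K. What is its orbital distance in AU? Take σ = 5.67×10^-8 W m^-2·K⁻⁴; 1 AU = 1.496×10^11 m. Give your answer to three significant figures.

0.324 AU

The flux needed for this T is 4σT⁴/(1−0.51) = 29160 W m^-2.
From L = 4πd²S, d = √(8.61×10^26/(4π·29160)) = 4.847×10^10 m = 0.3240 AU.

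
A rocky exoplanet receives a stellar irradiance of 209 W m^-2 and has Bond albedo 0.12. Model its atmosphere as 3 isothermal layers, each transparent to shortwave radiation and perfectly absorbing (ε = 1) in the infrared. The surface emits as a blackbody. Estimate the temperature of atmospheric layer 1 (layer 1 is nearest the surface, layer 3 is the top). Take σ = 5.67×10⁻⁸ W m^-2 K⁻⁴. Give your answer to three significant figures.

222 K

Top-of-atmosphere balance: σT_e⁴ = S(1−α)/4 = 45.98 W m^-2 → T_e = 168.8 K.
Each opaque layer satisfies 2T_j⁴ = T_{j−1}⁴ + T_{j+1}⁴, giving T_k⁴ = (N+1−k)T_e⁴.
T_1 = (3)^(1/4)·168.8 = 222.1 K.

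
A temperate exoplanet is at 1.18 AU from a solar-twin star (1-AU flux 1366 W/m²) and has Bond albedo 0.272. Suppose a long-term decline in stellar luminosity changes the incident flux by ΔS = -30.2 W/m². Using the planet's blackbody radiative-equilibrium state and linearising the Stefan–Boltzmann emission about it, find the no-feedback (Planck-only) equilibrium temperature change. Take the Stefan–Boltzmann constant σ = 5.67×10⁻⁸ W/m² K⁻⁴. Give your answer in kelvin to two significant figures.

-1.8 K

Flux at the orbit: S = 1366/(1.18)² = 981.0 W/m².
Reference equilibrium: T_e = [S(1−α)/(4σ)]^(1/4) = 236.9 K.
ΔF = Δ[S(1−α)]/4 = (1−0.272)·-30.2/4 = -5.496 W/m².
The Planck feedback parameter is 4σT_e³ = 3.015 W/m²/K.
So ΔT₀ = -5.496/3.015 = -1.82 K.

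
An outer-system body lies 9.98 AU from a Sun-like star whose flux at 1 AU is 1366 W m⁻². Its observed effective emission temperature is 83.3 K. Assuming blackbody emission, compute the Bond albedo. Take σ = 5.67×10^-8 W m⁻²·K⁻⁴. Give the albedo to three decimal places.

0.204

Irradiance scales as 1/d², so S = 1366 W m⁻² × (1/9.98)² = 13.71 W m⁻².
From σT⁴ = S(1−α)/4 we invert for α: 1−α = 4σT⁴/S.
σT⁴ = 2.730 W m⁻², so 4σT⁴ = 10.92 W m⁻².
1−α = 10.92/13.71 = 0.7962, so α = 0.2038.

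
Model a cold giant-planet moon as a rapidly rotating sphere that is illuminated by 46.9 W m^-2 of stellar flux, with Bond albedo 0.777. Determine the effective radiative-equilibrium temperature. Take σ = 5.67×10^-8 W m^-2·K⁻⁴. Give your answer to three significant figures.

82.4 kelvin

Averaging over the sphere, the absorbed flux is S(1−α)/4 = 2.615 W m^-2.
Balancing against σT⁴: T = (2.615/5.67×10⁻⁸)^(1/4) = 82.41 K.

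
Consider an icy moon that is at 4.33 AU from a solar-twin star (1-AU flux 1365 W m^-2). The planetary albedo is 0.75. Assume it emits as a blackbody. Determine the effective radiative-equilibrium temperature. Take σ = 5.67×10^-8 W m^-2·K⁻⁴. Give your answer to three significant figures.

94.6 kelvin

Irradiance scales as 1/d², so S = 1365 W m^-2 × (1/4.33)² = 72.80 W m^-2.
The planet absorbs (1−α)S over its disc πR² and re-emits over 4πR², so the mean absorbed flux is (1−0.75)·72.80/4 = 4.550 W m^-2.
Set σT⁴ = 4.550 → T = (4.550/σ)^(1/4) = 94.65 K.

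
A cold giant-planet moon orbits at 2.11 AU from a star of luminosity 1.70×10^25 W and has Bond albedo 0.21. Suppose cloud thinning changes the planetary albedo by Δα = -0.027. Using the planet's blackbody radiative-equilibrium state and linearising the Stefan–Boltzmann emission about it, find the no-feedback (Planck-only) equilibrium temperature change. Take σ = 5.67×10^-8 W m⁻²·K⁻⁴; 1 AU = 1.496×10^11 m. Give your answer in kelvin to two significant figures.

0.71 K

Orbital distance: d = 2.11 AU = 3.157×10^11 m.
Spreading L over a sphere of radius d: S = 1.70×10^25/(4π·3.16×10^11²) = 13.58 W m⁻².
The baseline emission temperature is T_e = 82.93 K.
The change in absorbed flux is Δ[S(1−α)/4] = −SΔα/4 = 0.09165 W m⁻².
Planck response: λ_P = 4σT_e³ = 4·5.67×10⁻⁸·(82.93)³ = 0.1293 W m⁻²/K.
Hence the no-feedback warming is ΔF/(4σT_e³) = 0.709 K.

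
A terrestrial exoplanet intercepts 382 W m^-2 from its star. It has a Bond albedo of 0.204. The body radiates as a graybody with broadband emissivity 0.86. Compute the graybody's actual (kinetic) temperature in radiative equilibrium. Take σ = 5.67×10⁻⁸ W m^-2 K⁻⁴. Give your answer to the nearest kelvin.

The planet absorbs (1−α)S over its disc πR² and re-emits over 4πR², so the mean absorbed flux is (1−0.204)·382.0/4 = 76.02 W m^-2.
Equating to εσT⁴ with ε = 0.86: T = (76.02/0.86σ)^(1/4) = 198.7 K.

199 K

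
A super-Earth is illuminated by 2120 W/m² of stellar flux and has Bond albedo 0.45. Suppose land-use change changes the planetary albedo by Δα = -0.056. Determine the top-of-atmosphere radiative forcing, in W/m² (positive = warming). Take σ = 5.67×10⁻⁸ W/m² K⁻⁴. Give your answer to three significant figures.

29.7 W/m²

The change in absorbed flux is Δ[S(1−α)/4] = −SΔα/4 = 29.68 W/m².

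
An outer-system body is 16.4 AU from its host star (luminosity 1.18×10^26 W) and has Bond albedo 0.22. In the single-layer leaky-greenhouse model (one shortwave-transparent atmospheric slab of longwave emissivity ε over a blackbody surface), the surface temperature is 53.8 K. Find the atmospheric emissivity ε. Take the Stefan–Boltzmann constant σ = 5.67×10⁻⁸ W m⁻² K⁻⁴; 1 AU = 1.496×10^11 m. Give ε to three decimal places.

d = 16.4 × 1.496×10^11 m = 2.453×10^12 m.
S = L/(4πd²) = 1.560 W m⁻².
TOA balance gives T_e = 48.13 K.
Inverting T_s⁴ = 2T_e⁴/(2−ε): (T_e/T_s)⁴ = 0.6404, so ε = 2(1 − 0.6404) = 0.7192.

0.719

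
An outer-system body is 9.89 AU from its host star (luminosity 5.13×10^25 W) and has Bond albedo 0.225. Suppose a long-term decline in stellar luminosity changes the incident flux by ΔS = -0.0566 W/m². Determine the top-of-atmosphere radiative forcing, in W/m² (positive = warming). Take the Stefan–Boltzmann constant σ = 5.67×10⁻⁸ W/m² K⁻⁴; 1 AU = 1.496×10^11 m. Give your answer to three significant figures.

-0.0110 W/m²

Orbital distance: d = 9.89 AU = 1.480×10^12 m.
Spreading L over a sphere of radius d: S = 5.13×10^25/(4π·1.48×10^12²) = 1.865 W/m².
ΔF = Δ[S(1−α)]/4 = (1−0.225)·-0.0566/4 = -0.01097 W/m².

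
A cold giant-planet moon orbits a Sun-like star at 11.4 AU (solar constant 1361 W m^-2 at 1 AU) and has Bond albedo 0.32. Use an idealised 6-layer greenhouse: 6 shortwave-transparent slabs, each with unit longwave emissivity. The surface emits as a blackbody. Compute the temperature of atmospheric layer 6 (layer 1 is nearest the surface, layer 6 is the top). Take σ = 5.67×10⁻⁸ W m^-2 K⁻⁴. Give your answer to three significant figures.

Irradiance scales as 1/d², so S = 1361 W m^-2 × (1/11.4)² = 10.47 W m^-2.
The effective emission temperature is T_e = [S(1−α)/(4σ)]^¼ = 74.86 K.
Each opaque layer satisfies 2T_j⁴ = T_{j−1}⁴ + T_{j+1}⁴, giving T_k⁴ = (N+1−k)T_e⁴.
T_6 = (1)^(1/4)·74.86 = 74.86 K.

74.9 K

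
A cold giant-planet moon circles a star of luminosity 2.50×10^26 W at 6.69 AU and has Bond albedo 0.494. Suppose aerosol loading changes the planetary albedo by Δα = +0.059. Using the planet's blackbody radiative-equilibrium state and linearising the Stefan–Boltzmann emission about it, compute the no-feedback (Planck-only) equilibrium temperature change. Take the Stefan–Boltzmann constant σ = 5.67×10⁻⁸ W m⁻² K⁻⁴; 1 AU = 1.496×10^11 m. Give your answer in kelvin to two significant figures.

d = 6.69 × 1.496×10^11 m = 1.001×10^12 m.
Flux at the orbit: S = L/(4πd²) = 2.50×10^26/(4π·(1.00×10^12)²) = 19.86 W m⁻².
The baseline emission temperature is T_e = 81.59 K.
TOA radiative forcing: ΔF = −S·Δα/4 = −19.86·(+0.059)/4 = -0.2930 W m⁻².
The Planck feedback parameter is 4σT_e³ = 0.1232 W m⁻²/K.
Hence the no-feedback warming is ΔF/(4σT_e³) = -2.38 K.

-2.4 K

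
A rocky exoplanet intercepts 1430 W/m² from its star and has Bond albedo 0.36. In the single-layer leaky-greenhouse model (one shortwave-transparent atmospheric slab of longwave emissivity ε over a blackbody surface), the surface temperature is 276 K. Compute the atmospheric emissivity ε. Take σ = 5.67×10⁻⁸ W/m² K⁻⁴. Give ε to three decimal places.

0.609

TOA balance gives T_e = 252.0 K.
Since (2−ε)/2 = (T_e/T_s)⁴ = 0.6954, ε = 0.6092.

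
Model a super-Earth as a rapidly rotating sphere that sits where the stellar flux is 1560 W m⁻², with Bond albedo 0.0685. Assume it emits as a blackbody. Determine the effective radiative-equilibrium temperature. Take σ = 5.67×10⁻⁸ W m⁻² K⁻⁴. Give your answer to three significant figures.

283 kelvin

Averaging over the sphere, the absorbed flux is S(1−α)/4 = 363.3 W m⁻².
Set σT⁴ = 363.3 → T = (363.3/σ)^(1/4) = 282.9 K.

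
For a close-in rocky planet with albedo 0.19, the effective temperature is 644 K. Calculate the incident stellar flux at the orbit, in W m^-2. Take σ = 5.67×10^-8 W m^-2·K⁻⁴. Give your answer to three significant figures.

Invert the energy balance for S: S = 4σT⁴/(1−α).
The emitted flux is σT⁴ = 9753 W m^-2.
S = 4·9753/0.81 = 48160 W m^-2.

48200 W m^-2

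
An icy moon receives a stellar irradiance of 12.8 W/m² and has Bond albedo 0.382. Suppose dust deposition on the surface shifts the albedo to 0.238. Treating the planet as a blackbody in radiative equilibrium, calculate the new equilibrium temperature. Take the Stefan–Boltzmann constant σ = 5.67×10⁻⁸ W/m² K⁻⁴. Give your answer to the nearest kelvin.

81 kelvin

T₂ = [S(1−α₂)/(4σ)]^(1/4) = [12.80·0.762/(4σ)]^(1/4) = 80.98 K.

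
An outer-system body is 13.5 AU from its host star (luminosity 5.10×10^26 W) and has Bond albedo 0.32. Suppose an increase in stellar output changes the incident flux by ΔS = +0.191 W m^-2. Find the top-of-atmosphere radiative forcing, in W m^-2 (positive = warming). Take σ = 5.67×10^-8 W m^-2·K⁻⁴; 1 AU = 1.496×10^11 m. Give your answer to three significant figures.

d = 13.5 × 1.496×10^11 m = 2.020×10^12 m.
Spreading L over a sphere of radius d: S = 5.10×10^26/(4π·2.02×10^12²) = 9.950 W m^-2.
TOA radiative forcing: ΔF = (1−α)ΔS/4 = 0.68·(+0.191)/4 = 0.03247 W m^-2.

0.0325 W m^-2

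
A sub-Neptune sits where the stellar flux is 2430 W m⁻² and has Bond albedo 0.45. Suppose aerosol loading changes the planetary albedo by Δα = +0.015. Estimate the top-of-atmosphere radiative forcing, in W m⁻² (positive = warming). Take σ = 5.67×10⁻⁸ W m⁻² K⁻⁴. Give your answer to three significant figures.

The change in absorbed flux is Δ[S(1−α)/4] = −SΔα/4 = -9.112 W m⁻².

-9.11 W m⁻²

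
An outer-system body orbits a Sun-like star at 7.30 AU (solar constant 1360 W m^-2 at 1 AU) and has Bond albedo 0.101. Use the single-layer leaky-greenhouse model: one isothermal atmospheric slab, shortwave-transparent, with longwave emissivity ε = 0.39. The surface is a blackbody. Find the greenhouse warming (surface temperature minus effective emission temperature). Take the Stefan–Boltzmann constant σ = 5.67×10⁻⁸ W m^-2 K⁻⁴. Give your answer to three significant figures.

Irradiance scales as 1/d², so S = 1360 W m^-2 × (1/7.30)² = 25.52 W m^-2.
Effective emission temperature (TOA balance): σT_e⁴ = S(1−α)/4 = 5.736 W m^-2 → T_e = 100.3 K.
Surface balance with a leaky layer gives σT_s⁴ = σT_e⁴·2/(2−ε), so T_s = T_e·[2/(2−0.39)]^(1/4) = 105.9 K.
The atmosphere warms the surface by 5.589 K.

5.59 K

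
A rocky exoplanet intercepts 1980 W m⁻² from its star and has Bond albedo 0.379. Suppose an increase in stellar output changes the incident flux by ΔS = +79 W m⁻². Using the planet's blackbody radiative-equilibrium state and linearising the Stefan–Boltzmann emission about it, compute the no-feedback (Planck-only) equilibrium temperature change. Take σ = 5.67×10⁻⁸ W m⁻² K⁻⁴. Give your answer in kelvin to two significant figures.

Unperturbed T_e = [1980·(1−0.379)/(4σ)]^¼ = 271.3 K.
Only a fraction (1−α) is absorbed and it's spread over 4πR², so ΔF = (1−α)ΔS/4 = 12.26 W m⁻².
Planck response: λ_P = 4σT_e³ = 4·5.67×10⁻⁸·(271.3)³ = 4.531 W m⁻²/K.
ΔT₀ = ΔF/λ_P = 12.26/4.531 = 2.71 K.

2.7 K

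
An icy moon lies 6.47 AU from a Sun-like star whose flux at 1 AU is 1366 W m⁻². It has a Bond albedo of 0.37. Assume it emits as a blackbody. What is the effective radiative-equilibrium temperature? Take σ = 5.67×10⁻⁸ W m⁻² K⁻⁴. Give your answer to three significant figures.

97.6 K

By the inverse-square law, S = 1366/6.47² = 32.63 W m⁻².
Averaging over the sphere, the absorbed flux is S(1−α)/4 = 5.140 W m⁻².
Set σT⁴ = 5.140 → T = (5.140/σ)^(1/4) = 97.57 K.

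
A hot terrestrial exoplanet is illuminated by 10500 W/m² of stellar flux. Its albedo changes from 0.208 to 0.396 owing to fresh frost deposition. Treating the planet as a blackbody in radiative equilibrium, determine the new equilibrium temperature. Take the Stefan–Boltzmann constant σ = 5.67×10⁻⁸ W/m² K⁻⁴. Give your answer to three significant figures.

New equilibrium: T₂ = [(1−0.396)·10500/(4σ)]^(1/4) = 408.9 K.

409 K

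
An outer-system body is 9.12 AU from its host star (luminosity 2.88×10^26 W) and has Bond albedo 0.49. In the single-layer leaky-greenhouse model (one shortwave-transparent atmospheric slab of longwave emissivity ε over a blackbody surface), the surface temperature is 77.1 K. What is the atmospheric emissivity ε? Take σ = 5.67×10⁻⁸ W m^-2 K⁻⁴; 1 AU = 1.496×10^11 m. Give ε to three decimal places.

Orbital distance: d = 9.12 AU = 1.364×10^12 m.
Flux at the orbit: S = L/(4πd²) = 2.88×10^26/(4π·(1.36×10^12)²) = 12.31 W m^-2.
First, T_e = [12.31·(1−0.49)/(4σ)]^(1/4) = 72.54 K.
T_s⁴ = T_e⁴·2/(2−ε) → ε = 2 − 2(T_e/T_s)⁴ = 2 − 2·(72.54/77.1)⁴ = 0.4330.

0.433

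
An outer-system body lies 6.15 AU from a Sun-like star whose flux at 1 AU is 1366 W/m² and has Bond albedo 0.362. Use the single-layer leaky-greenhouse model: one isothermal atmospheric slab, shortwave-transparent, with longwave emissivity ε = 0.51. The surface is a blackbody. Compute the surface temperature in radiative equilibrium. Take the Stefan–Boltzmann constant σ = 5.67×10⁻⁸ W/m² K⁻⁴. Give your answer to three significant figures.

By the inverse-square law, S = 1366/6.15² = 36.12 W/m².
At the top of the atmosphere, σT_e⁴ = S(1−α)/4 = 5.761 W/m², giving T_e = 100.4 K.
The surface balance (absorbed SW + ε·downward IR = σT_s⁴) with T_a⁴ = T_s⁴/2 reduces to T_s = T_e·[2/(2−ε)]^¼ = 108.1 K.

108 kelvin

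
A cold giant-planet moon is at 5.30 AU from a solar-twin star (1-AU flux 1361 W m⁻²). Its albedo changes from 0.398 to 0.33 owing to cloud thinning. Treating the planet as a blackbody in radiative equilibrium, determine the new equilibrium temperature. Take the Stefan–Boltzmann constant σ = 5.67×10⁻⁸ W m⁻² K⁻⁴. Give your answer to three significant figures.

By the inverse-square law, S = 1361/5.30² = 48.45 W m⁻².
T₂ = [S(1−α₂)/(4σ)]^(1/4) = [48.45·0.67/(4σ)]^(1/4) = 109.4 K.

109 kelvin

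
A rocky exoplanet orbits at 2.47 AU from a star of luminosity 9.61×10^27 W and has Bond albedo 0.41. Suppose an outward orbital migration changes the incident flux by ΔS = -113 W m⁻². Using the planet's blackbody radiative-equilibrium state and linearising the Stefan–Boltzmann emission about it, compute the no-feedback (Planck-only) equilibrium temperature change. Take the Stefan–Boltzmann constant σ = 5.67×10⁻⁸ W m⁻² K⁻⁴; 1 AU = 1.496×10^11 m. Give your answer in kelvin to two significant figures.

-1.8 K

Orbital distance: d = 2.47 AU = 3.695×10^11 m.
Spreading L over a sphere of radius d: S = 9.61×10^27/(4π·3.70×10^11²) = 5601 W m⁻².
Unperturbed T_e = [5601·(1−0.41)/(4σ)]^¼ = 347.4 K.
ΔF = Δ[S(1−α)]/4 = (1−0.41)·-113/4 = -16.67 W m⁻².
The Planck feedback parameter is 4σT_e³ = 9.511 W m⁻²/K.
So ΔT₀ = -16.67/9.511 = -1.75 K.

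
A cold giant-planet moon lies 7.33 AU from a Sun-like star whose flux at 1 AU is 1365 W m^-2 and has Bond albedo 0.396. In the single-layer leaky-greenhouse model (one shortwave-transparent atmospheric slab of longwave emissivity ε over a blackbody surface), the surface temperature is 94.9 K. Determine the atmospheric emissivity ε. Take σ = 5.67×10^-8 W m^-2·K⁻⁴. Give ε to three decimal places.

0.332

Irradiance scales as 1/d², so S = 1365 W m^-2 × (1/7.33)² = 25.41 W m^-2.
Effective temperature: T_e = [S(1−α)/(4σ)]^(1/4) = 90.69 K.
Since (2−ε)/2 = (T_e/T_s)⁴ = 0.8342, ε = 0.3317.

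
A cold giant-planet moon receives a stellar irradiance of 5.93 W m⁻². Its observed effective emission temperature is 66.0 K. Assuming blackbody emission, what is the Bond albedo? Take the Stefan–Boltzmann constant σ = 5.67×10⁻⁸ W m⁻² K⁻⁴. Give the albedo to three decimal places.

From σT⁴ = S(1−α)/4 we invert for α: 1−α = 4σT⁴/S.
σT⁴ = 1.076 W m⁻², so 4σT⁴ = 4.303 W m⁻².
Hence α = 1 − 4.303/5.930 = 0.2743.

0.274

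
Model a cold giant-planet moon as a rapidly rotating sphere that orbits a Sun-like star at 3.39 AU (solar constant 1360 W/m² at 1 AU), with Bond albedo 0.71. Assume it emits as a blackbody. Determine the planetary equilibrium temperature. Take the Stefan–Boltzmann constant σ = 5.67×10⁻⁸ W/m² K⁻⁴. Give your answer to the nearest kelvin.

111 kelvin

Flux at the orbit: S = 1360/(3.39)² = 118.3 W/m².
The planet absorbs (1−α)S over its disc πR² and re-emits over 4πR², so the mean absorbed flux is (1−0.71)·118.3/4 = 8.580 W/m².
Set σT⁴ = 8.580 → T = (8.580/σ)^(1/4) = 110.9 K.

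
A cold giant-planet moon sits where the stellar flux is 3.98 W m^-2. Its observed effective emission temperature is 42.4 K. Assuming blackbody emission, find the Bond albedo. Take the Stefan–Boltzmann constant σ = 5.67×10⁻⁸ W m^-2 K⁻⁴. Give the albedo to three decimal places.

From σT⁴ = S(1−α)/4 we invert for α: 1−α = 4σT⁴/S.
4σT⁴ = 4·5.67×10⁻⁸·(42.4)⁴ = 0.7330 W m^-2.
1−α = 0.7330/3.980 = 0.1842, so α = 0.8158.

0.816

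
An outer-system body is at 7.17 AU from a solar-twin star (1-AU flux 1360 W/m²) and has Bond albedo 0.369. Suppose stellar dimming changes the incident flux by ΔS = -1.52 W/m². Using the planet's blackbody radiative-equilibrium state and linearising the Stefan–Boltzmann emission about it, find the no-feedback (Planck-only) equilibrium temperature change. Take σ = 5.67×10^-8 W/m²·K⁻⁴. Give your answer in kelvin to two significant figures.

-1.3 K

Irradiance scales as 1/d², so S = 1360 W/m² × (1/7.17)² = 26.45 W/m².
Unperturbed T_e = [26.45·(1−0.369)/(4σ)]^¼ = 92.62 K.
TOA radiative forcing: ΔF = (1−α)ΔS/4 = 0.631·(-1.52)/4 = -0.2398 W/m².
The Planck feedback parameter is 4σT_e³ = 0.1802 W/m²/K.
Hence the no-feedback warming is ΔF/(4σT_e³) = -1.33 K.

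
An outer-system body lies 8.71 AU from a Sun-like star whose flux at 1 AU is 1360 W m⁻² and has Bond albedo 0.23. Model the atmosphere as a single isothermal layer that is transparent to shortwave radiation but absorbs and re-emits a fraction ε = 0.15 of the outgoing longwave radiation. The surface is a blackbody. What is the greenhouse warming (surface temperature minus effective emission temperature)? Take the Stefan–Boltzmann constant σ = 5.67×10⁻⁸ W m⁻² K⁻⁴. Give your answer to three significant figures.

Irradiance scales as 1/d², so S = 1360 W m⁻² × (1/8.71)² = 17.93 W m⁻².
At the top of the atmosphere, σT_e⁴ = S(1−α)/4 = 3.451 W m⁻², giving T_e = 88.33 K.
Surface balance with a leaky layer gives σT_s⁴ = σT_e⁴·2/(2−ε), so T_s = T_e·[2/(2−0.15)]^(1/4) = 90.06 K.
T_s − T_e = 90.06 − 88.33 = 1.738 K.

1.74 K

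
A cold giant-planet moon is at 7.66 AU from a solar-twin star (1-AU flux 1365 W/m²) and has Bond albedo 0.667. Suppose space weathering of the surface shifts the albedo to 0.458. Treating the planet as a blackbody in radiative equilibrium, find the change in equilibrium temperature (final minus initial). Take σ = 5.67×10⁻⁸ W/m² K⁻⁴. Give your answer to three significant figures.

Flux at the orbit: S = 1365/(7.66)² = 23.26 W/m².
Initial: T₁ = [S(1−0.667)/(4σ)]^(1/4) = 76.45 K.
With α = 0.458, T₂ = 86.35 K.
ΔT = T₂ − T₁ = 9.901 K.

9.90 K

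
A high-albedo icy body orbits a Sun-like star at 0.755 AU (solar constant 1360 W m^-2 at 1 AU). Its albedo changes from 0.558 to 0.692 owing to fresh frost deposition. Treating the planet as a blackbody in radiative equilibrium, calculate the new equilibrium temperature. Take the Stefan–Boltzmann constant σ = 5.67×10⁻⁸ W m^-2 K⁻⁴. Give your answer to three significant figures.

Irradiance scales as 1/d², so S = 1360 W m^-2 × (1/0.755)² = 2386 W m^-2.
With the new albedo, S(1−α₂)/4 = 183.7 W m^-2, so T₂ = 238.6 K.

239 kelvin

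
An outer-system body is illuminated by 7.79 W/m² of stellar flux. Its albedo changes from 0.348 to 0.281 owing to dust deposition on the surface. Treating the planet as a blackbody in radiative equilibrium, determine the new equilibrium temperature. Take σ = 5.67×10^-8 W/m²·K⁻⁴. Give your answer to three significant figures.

New equilibrium: T₂ = [(1−0.281)·7.790/(4σ)]^(1/4) = 70.49 K.

70.5 kelvin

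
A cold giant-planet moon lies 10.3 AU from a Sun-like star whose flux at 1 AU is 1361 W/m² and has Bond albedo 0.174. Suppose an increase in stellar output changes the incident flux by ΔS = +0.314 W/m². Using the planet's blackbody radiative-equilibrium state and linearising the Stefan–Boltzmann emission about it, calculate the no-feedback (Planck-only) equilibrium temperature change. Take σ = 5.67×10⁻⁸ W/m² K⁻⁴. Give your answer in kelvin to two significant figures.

0.51 kelvin

Irradiance scales as 1/d², so S = 1361 W/m² × (1/10.3)² = 12.83 W/m².
The baseline emission temperature is T_e = 82.68 K.
ΔF = Δ[S(1−α)]/4 = (1−0.174)·+0.314/4 = 0.06484 W/m².
The Planck feedback parameter is 4σT_e³ = 0.1282 W/m²/K.
So ΔT₀ = 0.06484/0.1282 = 0.506 K.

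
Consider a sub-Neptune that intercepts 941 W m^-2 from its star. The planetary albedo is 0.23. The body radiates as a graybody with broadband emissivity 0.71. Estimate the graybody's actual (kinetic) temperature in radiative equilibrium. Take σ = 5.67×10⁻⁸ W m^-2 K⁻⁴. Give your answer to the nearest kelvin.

Averaging over the sphere, the absorbed flux is S(1−α)/4 = 181.1 W m^-2.
Radiative balance εσT⁴ = 181.1 gives T = [181.1/(0.71·σ)]^(1/4) = 259.0 K.

259 kelvin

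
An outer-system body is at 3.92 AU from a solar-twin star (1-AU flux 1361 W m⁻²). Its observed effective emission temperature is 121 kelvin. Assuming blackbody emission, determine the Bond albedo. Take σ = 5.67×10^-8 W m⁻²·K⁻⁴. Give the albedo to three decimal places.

Flux at the orbit: S = 1361/(3.92)² = 88.57 W m⁻².
Rearranging the radiative balance, α = 1 − 4σT⁴/S.
4σT⁴ = 4·5.67×10⁻⁸·(121)⁴ = 48.62 W m⁻².
Hence α = 1 − 48.62/88.57 = 0.4511.

0.451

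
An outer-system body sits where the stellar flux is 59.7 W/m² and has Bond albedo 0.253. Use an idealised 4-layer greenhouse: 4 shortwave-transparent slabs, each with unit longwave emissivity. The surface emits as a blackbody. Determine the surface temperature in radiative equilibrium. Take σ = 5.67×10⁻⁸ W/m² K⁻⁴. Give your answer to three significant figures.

The effective emission temperature is T_e = [S(1−α)/(4σ)]^¼ = 118.4 K.
Layer-by-layer balance gives σT_s⁴ = (N+1)σT_e⁴, so T_s = 5^¼·118.4 = 177.1 K.

177 K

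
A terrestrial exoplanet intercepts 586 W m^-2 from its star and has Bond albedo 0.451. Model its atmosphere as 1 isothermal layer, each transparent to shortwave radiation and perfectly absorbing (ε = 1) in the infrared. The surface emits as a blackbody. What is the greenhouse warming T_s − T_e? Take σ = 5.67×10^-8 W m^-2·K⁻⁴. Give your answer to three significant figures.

36.7 K

OLR = S(1−α)/4 = 80.43 W m^-2; the top layer radiates at T_e = 194.1 K.
T_s = (N+1)^(1/4)·T_e = 230.8 K.
Warming: T_s − T_e = 36.72 K.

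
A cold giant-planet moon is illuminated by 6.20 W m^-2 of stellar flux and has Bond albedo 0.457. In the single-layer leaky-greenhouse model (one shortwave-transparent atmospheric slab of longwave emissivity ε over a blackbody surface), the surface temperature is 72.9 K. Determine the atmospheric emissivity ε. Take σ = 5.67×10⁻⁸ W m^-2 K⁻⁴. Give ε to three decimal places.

0.949

First, T_e = [6.200·(1−0.457)/(4σ)]^(1/4) = 62.07 K.
Since (2−ε)/2 = (T_e/T_s)⁴ = 0.5256, ε = 0.9488.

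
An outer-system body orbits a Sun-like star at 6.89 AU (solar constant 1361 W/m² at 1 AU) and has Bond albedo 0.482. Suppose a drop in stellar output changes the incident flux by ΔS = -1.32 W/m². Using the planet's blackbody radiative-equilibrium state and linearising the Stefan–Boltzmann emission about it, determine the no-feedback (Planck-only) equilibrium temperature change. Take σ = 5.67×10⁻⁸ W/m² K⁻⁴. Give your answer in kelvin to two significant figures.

By the inverse-square law, S = 1361/6.89² = 28.67 W/m².
The baseline emission temperature is T_e = 89.96 K.
TOA radiative forcing: ΔF = (1−α)ΔS/4 = 0.518·(-1.32)/4 = -0.1709 W/m².
Planck response: λ_P = 4σT_e³ = 4·5.67×10⁻⁸·(89.96)³ = 0.1651 W/m²/K.
So ΔT₀ = -0.1709/0.1651 = -1.04 K.

-1.0 K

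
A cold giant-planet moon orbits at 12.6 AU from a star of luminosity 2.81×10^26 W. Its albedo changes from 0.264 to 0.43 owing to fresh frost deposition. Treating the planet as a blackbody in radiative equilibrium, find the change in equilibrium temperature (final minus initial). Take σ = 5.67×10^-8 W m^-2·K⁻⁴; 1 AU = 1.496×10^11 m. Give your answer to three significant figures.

Orbital distance: d = 12.6 AU = 1.885×10^12 m.
Flux at the orbit: S = L/(4πd²) = 2.81×10^26/(4π·(1.88×10^12)²) = 6.293 W m^-2.
With α = 0.264, T₁ = 67.23 K.
With α = 0.43, T₂ = 63.06 K.
ΔT = T₂ − T₁ = -4.161 K.

-4.16 K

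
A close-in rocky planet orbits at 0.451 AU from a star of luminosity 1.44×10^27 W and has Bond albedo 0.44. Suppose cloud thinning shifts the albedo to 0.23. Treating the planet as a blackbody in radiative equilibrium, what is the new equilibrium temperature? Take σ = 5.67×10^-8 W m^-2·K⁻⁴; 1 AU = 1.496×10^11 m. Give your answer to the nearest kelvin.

541 kelvin

Orbital distance: d = 0.451 AU = 6.747×10^10 m.
Spreading L over a sphere of radius d: S = 1.44×10^27/(4π·6.75×10^10²) = 25170 W m^-2.
New equilibrium: T₂ = [(1−0.23)·25170/(4σ)]^(1/4) = 540.7 K.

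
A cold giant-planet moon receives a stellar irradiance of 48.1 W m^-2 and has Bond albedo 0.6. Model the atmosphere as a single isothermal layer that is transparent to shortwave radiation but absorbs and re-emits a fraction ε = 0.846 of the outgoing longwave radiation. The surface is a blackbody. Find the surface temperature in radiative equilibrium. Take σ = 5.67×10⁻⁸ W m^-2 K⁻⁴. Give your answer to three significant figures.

110 K

Effective emission temperature (TOA balance): σT_e⁴ = S(1−α)/4 = 4.810 W m^-2 → T_e = 95.97 K.
For a single slab of emissivity ε, T_s⁴ = 2T_e⁴/(2−ε); thus T_s = 95.97·(1.733)^(1/4) = 110.1 K.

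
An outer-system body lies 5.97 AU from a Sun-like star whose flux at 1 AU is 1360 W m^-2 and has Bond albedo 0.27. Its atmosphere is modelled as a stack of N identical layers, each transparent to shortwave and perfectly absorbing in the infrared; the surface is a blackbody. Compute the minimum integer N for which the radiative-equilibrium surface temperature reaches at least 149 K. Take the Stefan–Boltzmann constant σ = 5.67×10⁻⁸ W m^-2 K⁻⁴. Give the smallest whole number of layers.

Flux at the orbit: S = 1360/(5.97)² = 38.16 W m^-2.
The effective emission temperature is T_e = [S(1−α)/(4σ)]^¼ = 105.3 K.
T_s = (N+1)^(1/4)·T_e ≥ 149 K requires N+1 ≥ (T_s/T_e)⁴ = (149/105.3)⁴ = 4.013.
Rounding up, N = 4.

4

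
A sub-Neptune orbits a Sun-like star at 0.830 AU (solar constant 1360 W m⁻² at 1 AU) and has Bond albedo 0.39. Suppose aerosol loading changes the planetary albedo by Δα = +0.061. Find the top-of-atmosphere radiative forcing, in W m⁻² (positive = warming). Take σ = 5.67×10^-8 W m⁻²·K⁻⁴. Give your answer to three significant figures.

-30.1 W m⁻²

By the inverse-square law, S = 1360/0.830² = 1974 W m⁻².
The change in absorbed flux is Δ[S(1−α)/4] = −SΔα/4 = -30.11 W m⁻².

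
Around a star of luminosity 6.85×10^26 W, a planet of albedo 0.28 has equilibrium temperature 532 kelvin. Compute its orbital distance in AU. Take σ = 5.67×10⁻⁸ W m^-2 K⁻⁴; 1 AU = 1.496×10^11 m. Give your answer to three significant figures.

The flux needed for this T is 4σT⁴/(1−0.28) = 25230 W m^-2.
S = L/(4πd²) → d = √(L/4πS) = √(6.85×10^26/(4π·25230)) = 4.648×10^10 m = 0.3107 AU.

0.311 AU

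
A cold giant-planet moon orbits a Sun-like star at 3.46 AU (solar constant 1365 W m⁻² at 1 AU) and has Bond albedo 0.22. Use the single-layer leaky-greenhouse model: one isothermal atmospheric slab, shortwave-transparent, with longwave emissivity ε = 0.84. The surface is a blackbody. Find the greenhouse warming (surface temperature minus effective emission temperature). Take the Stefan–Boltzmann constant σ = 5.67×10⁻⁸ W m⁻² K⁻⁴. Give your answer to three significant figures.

By the inverse-square law, S = 1365/3.46² = 114.0 W m⁻².
The planet radiates to space at T_e = [S(1−α)/(4σ)]^(1/4) = 140.7 K.
For a single slab of emissivity ε, T_s⁴ = 2T_e⁴/(2−ε); thus T_s = 140.7·(1.724)^(1/4) = 161.3 K.
T_s − T_e = 161.3 − 140.7 = 20.53 K.

20.5 K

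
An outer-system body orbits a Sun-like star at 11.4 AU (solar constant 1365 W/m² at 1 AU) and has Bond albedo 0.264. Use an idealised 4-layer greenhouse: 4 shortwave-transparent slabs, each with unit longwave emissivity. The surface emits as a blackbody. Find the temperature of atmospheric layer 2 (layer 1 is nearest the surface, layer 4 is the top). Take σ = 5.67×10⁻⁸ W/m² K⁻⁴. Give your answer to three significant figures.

101 kelvin

Flux at the orbit: S = 1365/(11.4)² = 10.50 W/m².
The effective emission temperature is T_e = [S(1−α)/(4σ)]^¼ = 76.41 K.
In the N-layer model, layer k (counted from the surface) has T_k = (N+1−k)^(1/4)·T_e.
T_2 = (3)^(1/4)·76.41 = 100.6 K.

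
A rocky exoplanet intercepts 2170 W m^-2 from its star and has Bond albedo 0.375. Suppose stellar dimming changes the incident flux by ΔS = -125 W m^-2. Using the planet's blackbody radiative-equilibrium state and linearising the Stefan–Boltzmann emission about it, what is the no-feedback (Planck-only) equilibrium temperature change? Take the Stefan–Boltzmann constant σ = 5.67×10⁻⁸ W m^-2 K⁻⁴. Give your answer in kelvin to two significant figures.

Unperturbed T_e = [2170·(1−0.375)/(4σ)]^¼ = 278.1 K.
ΔF = Δ[S(1−α)]/4 = (1−0.375)·-125/4 = -19.53 W m^-2.
Linearising σT⁴ gives d(σT⁴)/dT = 4σT_e³ = 4.877 W m^-2 per K.
ΔT₀ = ΔF/λ_P = -19.53/4.877 = -4.00 K.

-4.0 K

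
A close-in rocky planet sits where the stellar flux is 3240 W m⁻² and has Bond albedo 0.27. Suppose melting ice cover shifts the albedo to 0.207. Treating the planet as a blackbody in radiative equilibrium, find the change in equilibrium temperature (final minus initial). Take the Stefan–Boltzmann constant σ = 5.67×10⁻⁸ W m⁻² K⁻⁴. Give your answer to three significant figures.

Initial: T₁ = [S(1−0.27)/(4σ)]^(1/4) = 319.6 K.
After:  T₂ = [3240·0.793/(4σ)]^(1/4) = 326.2 K.
Change: 326.2 − 319.6 = 6.682 K.

6.68 K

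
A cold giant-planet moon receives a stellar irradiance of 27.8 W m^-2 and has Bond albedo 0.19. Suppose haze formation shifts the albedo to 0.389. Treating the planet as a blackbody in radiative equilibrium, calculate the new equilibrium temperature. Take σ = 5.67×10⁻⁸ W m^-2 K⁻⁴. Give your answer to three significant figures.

93.0 K

With the new albedo, S(1−α₂)/4 = 4.246 W m^-2, so T₂ = 93.03 K.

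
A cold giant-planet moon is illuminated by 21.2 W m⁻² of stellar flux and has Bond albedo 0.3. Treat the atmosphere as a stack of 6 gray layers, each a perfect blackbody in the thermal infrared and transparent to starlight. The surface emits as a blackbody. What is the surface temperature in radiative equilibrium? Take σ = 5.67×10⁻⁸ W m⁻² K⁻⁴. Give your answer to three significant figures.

146 K

OLR = S(1−α)/4 = 3.710 W m⁻²; the top layer radiates at T_e = 89.94 K.
For an N-layer opaque stack, T_s⁴ = (N+1)T_e⁴, hence T_s = (7)^(1/4)×89.94 K = 146.3 K.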